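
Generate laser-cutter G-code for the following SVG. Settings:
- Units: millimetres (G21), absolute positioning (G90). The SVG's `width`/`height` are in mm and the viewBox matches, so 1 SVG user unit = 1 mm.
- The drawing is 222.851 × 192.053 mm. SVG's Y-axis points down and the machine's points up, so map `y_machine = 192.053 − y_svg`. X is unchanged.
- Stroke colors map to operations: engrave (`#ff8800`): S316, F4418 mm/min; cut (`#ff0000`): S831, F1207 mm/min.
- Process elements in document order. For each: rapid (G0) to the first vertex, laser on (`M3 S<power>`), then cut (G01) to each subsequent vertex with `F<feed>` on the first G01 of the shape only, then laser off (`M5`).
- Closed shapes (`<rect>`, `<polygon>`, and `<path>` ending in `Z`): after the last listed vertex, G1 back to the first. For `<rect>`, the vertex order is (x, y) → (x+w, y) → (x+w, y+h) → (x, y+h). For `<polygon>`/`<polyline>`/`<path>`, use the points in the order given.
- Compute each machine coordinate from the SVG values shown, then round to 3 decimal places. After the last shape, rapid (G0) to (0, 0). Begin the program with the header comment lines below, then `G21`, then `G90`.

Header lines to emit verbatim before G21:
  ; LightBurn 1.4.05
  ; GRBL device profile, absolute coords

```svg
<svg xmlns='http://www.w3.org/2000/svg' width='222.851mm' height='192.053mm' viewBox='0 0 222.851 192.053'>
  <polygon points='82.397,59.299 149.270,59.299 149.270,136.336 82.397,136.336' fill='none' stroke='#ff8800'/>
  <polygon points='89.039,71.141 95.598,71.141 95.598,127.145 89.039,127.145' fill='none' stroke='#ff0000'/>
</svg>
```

; LightBurn 1.4.05
; GRBL device profile, absolute coords
G21
G90
G0 X82.397 Y132.754
M3 S316
G01 X149.270 Y132.754 F4418
G01 X149.270 Y55.717
G01 X82.397 Y55.717
G01 X82.397 Y132.754
M5
G0 X89.039 Y120.912
M3 S831
G01 X95.598 Y120.912 F1207
G01 X95.598 Y64.908
G01 X89.039 Y64.908
G01 X89.039 Y120.912
M5
G0 X0.000 Y0.000

1 u = 1 mm; y_m = 192.053 − y.

[1] `<polygon>` rectangle, #ff8800→engrave S316 F4418: (82.397,132.754) → (149.270,132.754) → (149.270,55.717) → (82.397,55.717) → (82.397,132.754) (closed)

[2] `<polygon>` rectangle, #ff0000→cut S831 F1207: (89.039,120.912) → (95.598,120.912) → (95.598,64.908) → (89.039,64.908) → (89.039,120.912) (closed)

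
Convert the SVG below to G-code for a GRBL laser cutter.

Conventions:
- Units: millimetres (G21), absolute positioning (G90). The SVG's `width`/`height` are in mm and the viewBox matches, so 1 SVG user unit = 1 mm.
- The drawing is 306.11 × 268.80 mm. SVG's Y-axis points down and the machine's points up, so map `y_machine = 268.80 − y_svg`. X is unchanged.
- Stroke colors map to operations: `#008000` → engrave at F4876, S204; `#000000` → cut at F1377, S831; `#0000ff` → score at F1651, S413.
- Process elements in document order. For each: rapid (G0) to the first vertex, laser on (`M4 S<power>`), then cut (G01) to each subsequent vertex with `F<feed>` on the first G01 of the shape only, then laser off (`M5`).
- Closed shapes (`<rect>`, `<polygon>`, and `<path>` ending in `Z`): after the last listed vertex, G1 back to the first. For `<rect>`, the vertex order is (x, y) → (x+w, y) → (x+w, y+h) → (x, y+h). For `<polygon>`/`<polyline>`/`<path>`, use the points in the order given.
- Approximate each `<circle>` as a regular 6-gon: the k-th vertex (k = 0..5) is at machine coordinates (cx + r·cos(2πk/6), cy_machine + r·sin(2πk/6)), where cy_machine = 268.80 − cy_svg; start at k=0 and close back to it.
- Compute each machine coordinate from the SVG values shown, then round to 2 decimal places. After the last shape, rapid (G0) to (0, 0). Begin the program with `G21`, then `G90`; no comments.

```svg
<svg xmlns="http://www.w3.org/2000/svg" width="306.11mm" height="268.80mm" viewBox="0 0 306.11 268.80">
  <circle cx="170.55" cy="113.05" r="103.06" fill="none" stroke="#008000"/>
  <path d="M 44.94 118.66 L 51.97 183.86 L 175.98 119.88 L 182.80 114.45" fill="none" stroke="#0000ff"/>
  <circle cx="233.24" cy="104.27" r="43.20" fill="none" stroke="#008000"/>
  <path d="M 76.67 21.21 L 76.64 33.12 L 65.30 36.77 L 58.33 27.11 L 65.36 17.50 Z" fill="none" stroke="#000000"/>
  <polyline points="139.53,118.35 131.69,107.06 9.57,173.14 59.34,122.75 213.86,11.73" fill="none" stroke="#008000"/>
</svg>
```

1 u = 1 mm; y_m = 268.80 − y.

[1] `<circle>` circle, #008000→engrave S204 F4876: (273.61,155.75) → (222.08,245.00) → (119.02,245.00) → (67.49,155.75) → (119.02,66.50) → (222.08,66.50) → (273.61,155.75) (closed)

[2] `<path>` open polyline, #0000ff→score S413 F1651: (44.94,150.14) → (51.97,84.94) → (175.98,148.92) → (182.80,154.35)

[3] `<circle>` circle, #008000→engrave S204 F4876: (276.44,164.53) → (254.84,201.94) → (211.64,201.94) → (190.04,164.53) → (211.64,127.12) → (254.84,127.12) → (276.44,164.53) (closed)

[4] `<path>` regular polygon, #000000→cut S831 F1377: (76.67,247.59) → (76.64,235.68) → (65.30,232.03) → (58.33,241.69) → (65.36,251.30) → (76.67,247.59) (closed)

[5] `<polyline>` open polyline, #008000→engrave S204 F4876: (139.53,150.45) → (131.69,161.74) → (9.57,95.66) → (59.34,146.05) → (213.86,257.07)

G21
G90
G0 X273.61 Y155.75
M4 S204
G01 X222.08 Y245.00 F4876
G01 X119.02 Y245.00
G01 X67.49 Y155.75
G01 X119.02 Y66.50
G01 X222.08 Y66.50
G01 X273.61 Y155.75
M5
G0 X44.94 Y150.14
M4 S413
G01 X51.97 Y84.94 F1651
G01 X175.98 Y148.92
G01 X182.80 Y154.35
M5
G0 X276.44 Y164.53
M4 S204
G01 X254.84 Y201.94 F4876
G01 X211.64 Y201.94
G01 X190.04 Y164.53
G01 X211.64 Y127.12
G01 X254.84 Y127.12
G01 X276.44 Y164.53
M5
G0 X76.67 Y247.59
M4 S831
G01 X76.64 Y235.68 F1377
G01 X65.30 Y232.03
G01 X58.33 Y241.69
G01 X65.36 Y251.30
G01 X76.67 Y247.59
M5
G0 X139.53 Y150.45
M4 S204
G01 X131.69 Y161.74 F4876
G01 X9.57 Y95.66
G01 X59.34 Y146.05
G01 X213.86 Y257.07
M5
G0 X0.00 Y0.00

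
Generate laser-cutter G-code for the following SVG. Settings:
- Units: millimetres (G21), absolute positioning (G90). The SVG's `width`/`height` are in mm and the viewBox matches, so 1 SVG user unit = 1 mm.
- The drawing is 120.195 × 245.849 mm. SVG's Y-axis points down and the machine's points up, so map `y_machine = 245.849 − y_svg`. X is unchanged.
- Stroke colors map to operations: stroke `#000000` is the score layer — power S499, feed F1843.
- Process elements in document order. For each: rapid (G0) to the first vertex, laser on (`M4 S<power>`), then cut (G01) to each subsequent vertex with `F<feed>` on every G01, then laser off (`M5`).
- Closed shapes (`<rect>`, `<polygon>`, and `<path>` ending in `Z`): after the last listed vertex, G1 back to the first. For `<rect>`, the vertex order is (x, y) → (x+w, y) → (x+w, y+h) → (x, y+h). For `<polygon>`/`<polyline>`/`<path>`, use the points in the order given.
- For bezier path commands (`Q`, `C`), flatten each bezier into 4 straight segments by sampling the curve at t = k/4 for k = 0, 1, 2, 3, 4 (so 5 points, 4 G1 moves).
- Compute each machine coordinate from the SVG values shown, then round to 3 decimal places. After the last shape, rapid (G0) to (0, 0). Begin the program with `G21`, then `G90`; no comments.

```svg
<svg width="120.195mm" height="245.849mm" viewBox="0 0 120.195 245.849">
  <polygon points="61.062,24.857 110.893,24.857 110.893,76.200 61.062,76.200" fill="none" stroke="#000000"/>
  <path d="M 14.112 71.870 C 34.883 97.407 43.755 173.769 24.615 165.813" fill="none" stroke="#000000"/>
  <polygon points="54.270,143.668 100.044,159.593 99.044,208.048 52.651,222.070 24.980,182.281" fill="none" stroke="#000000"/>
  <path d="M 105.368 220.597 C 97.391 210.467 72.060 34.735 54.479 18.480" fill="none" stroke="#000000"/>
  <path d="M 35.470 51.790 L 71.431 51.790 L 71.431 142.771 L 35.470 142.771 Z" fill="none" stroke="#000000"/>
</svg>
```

G21
G90
G0 X61.062 Y220.992
M4 S499
G01 X110.893 Y220.992 F1843
G01 X110.893 Y169.649 F1843
G01 X61.062 Y169.649 F1843
G01 X61.062 Y220.992 F1843
M5
G0 X14.112 Y173.979
M4 S499
G01 X27.207 Y147.408 F1843
G01 X34.330 Y114.448 F1843
G01 X33.970 Y87.767 F1843
G01 X24.615 Y80.036 F1843
M5
G0 X54.270 Y102.181
M4 S499
G01 X100.044 Y86.256 F1843
G01 X99.044 Y37.801 F1843
G01 X52.651 Y23.779 F1843
G01 X24.980 Y63.568 F1843
G01 X54.270 Y102.181 F1843
M5
G0 X105.368 Y25.252
M4 S499
G01 X96.524 Y58.821 F1843
G01 X83.525 Y124.014 F1843
G01 X68.726 Y190.355 F1843
G01 X54.479 Y227.369 F1843
M5
G0 X35.470 Y194.059
M4 S499
G01 X71.431 Y194.059 F1843
G01 X71.431 Y103.078 F1843
G01 X35.470 Y103.078 F1843
G01 X35.470 Y194.059 F1843
M5
G0 X0.000 Y0.000

1 u = 1 mm; y_m = 245.849 − y.

[1] `<polygon>` rectangle, #000000→score S499 F1843: (61.062,220.992) → (110.893,220.992) → (110.893,169.649) → (61.062,169.649) → (61.062,220.992) (closed)

[2] `<path>` cubic bezier, #000000→score S499 F1843: (14.112,173.979) → (27.207,147.408) → (34.330,114.448) → (33.970,87.767) → (24.615,80.036)

[3] `<polygon>` regular polygon, #000000→score S499 F1843: (54.270,102.181) → (100.044,86.256) → (99.044,37.801) → (52.651,23.779) → (24.980,63.568) → (54.270,102.181) (closed)

[4] `<path>` cubic bezier, #000000→score S499 F1843: (105.368,25.252) → (96.524,58.821) → (83.525,124.014) → (68.726,190.355) → (54.479,227.369)

[5] `<path>` rectangle, #000000→score S499 F1843: (35.470,194.059) → (71.431,194.059) → (71.431,103.078) → (35.470,103.078) → (35.470,194.059) (closed)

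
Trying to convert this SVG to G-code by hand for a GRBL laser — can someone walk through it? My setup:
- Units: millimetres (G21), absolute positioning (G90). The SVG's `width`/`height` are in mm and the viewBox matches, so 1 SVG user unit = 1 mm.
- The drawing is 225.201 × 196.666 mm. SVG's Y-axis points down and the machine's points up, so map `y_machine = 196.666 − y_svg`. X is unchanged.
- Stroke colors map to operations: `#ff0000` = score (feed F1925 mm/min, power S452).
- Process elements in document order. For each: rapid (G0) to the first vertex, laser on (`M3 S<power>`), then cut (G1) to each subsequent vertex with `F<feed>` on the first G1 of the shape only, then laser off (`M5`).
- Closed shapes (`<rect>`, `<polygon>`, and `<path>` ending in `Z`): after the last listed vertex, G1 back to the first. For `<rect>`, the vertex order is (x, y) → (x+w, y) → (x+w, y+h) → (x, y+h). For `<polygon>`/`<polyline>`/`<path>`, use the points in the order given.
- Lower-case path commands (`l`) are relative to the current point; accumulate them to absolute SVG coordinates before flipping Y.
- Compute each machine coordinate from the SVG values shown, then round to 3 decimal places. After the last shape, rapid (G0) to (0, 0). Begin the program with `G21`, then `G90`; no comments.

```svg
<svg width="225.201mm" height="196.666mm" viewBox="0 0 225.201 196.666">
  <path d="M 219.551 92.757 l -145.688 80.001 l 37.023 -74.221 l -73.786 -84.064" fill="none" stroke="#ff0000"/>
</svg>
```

G21
G90
G0 X219.551 Y103.909
M3 S452
G1 X73.863 Y23.908 F1925
G1 X110.886 Y98.129
G1 X37.100 Y182.193
M5
G0 X0.000 Y0.000

Since the viewBox matches the mm dimensions, user units are millimetres directly. The only transform is the Y-flip y_m = 196.666 − y_svg.

Shape 1 is a open polyline drawn with `<path>`. Its stroke #ff0000 means score at S452, F1925. After flipping Y the toolpath is (219.551,103.909) → (73.863,23.908) → (110.886,98.129) → (37.100,182.193).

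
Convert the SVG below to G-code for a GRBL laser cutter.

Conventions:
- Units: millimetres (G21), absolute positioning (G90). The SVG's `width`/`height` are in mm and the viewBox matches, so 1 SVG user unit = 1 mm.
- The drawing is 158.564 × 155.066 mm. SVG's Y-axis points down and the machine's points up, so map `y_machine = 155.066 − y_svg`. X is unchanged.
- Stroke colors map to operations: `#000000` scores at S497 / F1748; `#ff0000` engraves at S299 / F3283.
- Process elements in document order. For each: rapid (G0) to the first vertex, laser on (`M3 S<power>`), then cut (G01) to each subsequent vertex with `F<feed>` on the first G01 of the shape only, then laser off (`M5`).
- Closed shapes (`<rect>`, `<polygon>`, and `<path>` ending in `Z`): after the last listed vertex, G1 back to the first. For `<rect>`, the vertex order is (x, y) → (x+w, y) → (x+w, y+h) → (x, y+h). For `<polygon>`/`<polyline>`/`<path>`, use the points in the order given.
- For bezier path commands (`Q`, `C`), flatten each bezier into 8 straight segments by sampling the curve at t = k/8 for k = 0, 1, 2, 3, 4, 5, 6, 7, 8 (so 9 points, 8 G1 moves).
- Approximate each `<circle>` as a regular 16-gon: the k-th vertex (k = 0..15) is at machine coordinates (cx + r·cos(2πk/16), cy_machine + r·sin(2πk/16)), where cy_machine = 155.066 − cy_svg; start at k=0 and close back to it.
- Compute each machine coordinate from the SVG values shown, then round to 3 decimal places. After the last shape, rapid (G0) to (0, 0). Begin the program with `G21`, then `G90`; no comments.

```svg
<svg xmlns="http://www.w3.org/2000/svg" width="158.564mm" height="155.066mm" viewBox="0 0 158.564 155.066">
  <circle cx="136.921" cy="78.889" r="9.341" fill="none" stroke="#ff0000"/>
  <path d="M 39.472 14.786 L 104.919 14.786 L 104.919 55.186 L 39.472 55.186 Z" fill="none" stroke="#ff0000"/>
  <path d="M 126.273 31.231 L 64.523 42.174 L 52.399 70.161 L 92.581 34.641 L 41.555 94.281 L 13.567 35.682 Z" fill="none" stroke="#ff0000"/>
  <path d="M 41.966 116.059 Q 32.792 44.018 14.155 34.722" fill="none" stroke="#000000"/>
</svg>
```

viewBox `0 0 158.564 155.066` with mm width/height → 1 unit = 1 mm. Flip: y_m = 155.066 − y_svg.

**Shape 1** — `<circle>` circle, stroke `#ff0000` → engrave (S299, F3283). Machine vertices: (146.262,76.177) → (145.551,79.752) → (143.526,82.782) → (140.496,84.807) → (136.921,85.518) → (133.346,84.807) → (130.316,82.782) → (128.291,79.752) → (127.580,76.177) → (128.291,72.602) → (130.316,69.572) → (133.346,67.547) → (136.921,66.836) → (140.496,67.547) → (143.526,69.572) → (145.551,72.602) → (146.262,76.177). Closed: final G1 returns to the first vertex.

**Shape 2** — `<path>` rectangle, stroke `#ff0000` → engrave (S299, F3283). Machine vertices: (39.472,140.280) → (104.919,140.280) → (104.919,99.880) → (39.472,99.880) → (39.472,140.280). Closed: final G1 returns to the first vertex.

**Shape 3** — `<path>` closed polygon, stroke `#ff0000` → engrave (S299, F3283). Machine vertices: (126.273,123.835) → (64.523,112.892) → (52.399,84.905) → (92.581,120.425) → (41.555,60.785) → (13.567,119.384) → (126.273,123.835). Closed: final G1 returns to the first vertex.

**Shape 4** — `<path>` quadratic bezier, stroke `#000000` → score (S497, F1748). Control points (SVG): P0=(41.966,116.059), P1=(32.792,44.018), P2=(14.155,34.722); sampled at t=k/8. Machine vertices: (41.966,39.007) → (39.525,56.037) → (36.788,71.106) → (33.755,84.214) → (30.426,95.362) → (26.802,104.548) → (22.882,111.774) → (18.666,117.040) → (14.155,120.344). Open path.

G21
G90
G0 X146.262 Y76.177
M3 S299
G01 X145.551 Y79.752 F3283
G01 X143.526 Y82.782
G01 X140.496 Y84.807
G01 X136.921 Y85.518
G01 X133.346 Y84.807
G01 X130.316 Y82.782
G01 X128.291 Y79.752
G01 X127.580 Y76.177
G01 X128.291 Y72.602
G01 X130.316 Y69.572
G01 X133.346 Y67.547
G01 X136.921 Y66.836
G01 X140.496 Y67.547
G01 X143.526 Y69.572
G01 X145.551 Y72.602
G01 X146.262 Y76.177
M5
G0 X39.472 Y140.280
M3 S299
G01 X104.919 Y140.280 F3283
G01 X104.919 Y99.880
G01 X39.472 Y99.880
G01 X39.472 Y140.280
M5
G0 X126.273 Y123.835
M3 S299
G01 X64.523 Y112.892 F3283
G01 X52.399 Y84.905
G01 X92.581 Y120.425
G01 X41.555 Y60.785
G01 X13.567 Y119.384
G01 X126.273 Y123.835
M5
G0 X41.966 Y39.007
M3 S497
G01 X39.525 Y56.037 F1748
G01 X36.788 Y71.106
G01 X33.755 Y84.214
G01 X30.426 Y95.362
G01 X26.802 Y104.548
G01 X22.882 Y111.774
G01 X18.666 Y117.040
G01 X14.155 Y120.344
M5
G0 X0.000 Y0.000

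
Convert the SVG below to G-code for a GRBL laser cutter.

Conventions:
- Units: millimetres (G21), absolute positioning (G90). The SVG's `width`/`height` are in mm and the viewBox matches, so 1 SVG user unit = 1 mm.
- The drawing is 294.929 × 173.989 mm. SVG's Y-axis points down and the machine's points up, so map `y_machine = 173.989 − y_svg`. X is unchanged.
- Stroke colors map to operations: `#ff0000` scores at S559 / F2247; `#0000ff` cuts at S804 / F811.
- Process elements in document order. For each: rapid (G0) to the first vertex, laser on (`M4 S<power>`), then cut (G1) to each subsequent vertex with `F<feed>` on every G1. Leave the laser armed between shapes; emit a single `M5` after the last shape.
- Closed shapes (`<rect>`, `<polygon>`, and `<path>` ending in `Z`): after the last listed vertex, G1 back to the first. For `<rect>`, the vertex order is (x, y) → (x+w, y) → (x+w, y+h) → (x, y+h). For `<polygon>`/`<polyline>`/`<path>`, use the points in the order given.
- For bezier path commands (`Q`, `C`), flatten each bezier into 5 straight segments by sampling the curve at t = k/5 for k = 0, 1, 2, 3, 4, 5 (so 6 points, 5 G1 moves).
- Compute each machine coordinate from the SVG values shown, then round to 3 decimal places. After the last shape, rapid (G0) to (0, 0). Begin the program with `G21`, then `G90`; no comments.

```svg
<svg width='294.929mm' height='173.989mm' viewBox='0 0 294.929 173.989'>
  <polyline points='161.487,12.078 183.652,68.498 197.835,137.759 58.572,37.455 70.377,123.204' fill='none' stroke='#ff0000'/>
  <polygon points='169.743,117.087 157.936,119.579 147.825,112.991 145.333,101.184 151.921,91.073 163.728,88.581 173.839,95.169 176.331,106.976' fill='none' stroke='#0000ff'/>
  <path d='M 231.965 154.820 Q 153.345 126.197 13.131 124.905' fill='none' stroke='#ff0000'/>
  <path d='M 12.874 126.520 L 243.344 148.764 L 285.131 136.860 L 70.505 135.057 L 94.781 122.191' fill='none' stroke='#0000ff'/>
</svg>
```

G21
G90
G0 X161.487 Y161.911
M4 S559
G1 X183.652 Y105.491 F2247
G1 X197.835 Y36.230 F2247
G1 X58.572 Y136.534 F2247
G1 X70.377 Y50.785 F2247
G0 X169.743 Y56.902
M4 S804
G1 X157.936 Y54.410 F811
G1 X147.825 Y60.998 F811
G1 X145.333 Y72.805 F811
G1 X151.921 Y82.916 F811
G1 X163.728 Y85.408 F811
G1 X173.839 Y78.820 F811
G1 X176.331 Y67.013 F811
G1 X169.743 Y56.902 F811
G0 X231.965 Y19.169
M4 S559
G1 X198.053 Y29.525 F2247
G1 X159.214 Y37.694 F2247
G1 X115.447 Y43.677 F2247
G1 X66.753 Y47.474 F2247
G1 X13.131 Y49.084 F2247
G0 X12.874 Y47.469
M4 S804
G1 X243.344 Y25.225 F811
G1 X285.131 Y37.129 F811
G1 X70.505 Y38.932 F811
G1 X94.781 Y51.798 F811
M5
G0 X0.000 Y0.000

viewBox `0 0 294.929 173.989` with mm width/height → 1 unit = 1 mm. Flip: y_m = 173.989 − y_svg.

**Shape 1** — `<polyline>` open polyline, stroke `#ff0000` → score (S559, F2247). Machine vertices: (161.487,161.911) → (183.652,105.491) → (197.835,36.230) → (58.572,136.534) → (70.377,50.785). Open path.

**Shape 2** — `<polygon>` regular polygon, stroke `#0000ff` → cut (S804, F811). Machine vertices: (169.743,56.902) → (157.936,54.410) → (147.825,60.998) → (145.333,72.805) → (151.921,82.916) → (163.728,85.408) → (173.839,78.820) → (176.331,67.013) → (169.743,56.902). Closed: final G1 returns to the first vertex.

**Shape 3** — `<path>` quadratic bezier, stroke `#ff0000` → score (S559, F2247). Control points (SVG): P0=(231.965,154.820), P1=(153.345,126.197), P2=(13.131,124.905); sampled at t=k/5. Machine vertices: (231.965,19.169) → (198.053,29.525) → (159.214,37.694) → (115.447,43.677) → (66.753,47.474) → (13.131,49.084). Open path.

**Shape 4** — `<path>` open polyline, stroke `#0000ff` → cut (S804, F811). Machine vertices: (12.874,47.469) → (243.344,25.225) → (285.131,37.129) → (70.505,38.932) → (94.781,51.798). Open path.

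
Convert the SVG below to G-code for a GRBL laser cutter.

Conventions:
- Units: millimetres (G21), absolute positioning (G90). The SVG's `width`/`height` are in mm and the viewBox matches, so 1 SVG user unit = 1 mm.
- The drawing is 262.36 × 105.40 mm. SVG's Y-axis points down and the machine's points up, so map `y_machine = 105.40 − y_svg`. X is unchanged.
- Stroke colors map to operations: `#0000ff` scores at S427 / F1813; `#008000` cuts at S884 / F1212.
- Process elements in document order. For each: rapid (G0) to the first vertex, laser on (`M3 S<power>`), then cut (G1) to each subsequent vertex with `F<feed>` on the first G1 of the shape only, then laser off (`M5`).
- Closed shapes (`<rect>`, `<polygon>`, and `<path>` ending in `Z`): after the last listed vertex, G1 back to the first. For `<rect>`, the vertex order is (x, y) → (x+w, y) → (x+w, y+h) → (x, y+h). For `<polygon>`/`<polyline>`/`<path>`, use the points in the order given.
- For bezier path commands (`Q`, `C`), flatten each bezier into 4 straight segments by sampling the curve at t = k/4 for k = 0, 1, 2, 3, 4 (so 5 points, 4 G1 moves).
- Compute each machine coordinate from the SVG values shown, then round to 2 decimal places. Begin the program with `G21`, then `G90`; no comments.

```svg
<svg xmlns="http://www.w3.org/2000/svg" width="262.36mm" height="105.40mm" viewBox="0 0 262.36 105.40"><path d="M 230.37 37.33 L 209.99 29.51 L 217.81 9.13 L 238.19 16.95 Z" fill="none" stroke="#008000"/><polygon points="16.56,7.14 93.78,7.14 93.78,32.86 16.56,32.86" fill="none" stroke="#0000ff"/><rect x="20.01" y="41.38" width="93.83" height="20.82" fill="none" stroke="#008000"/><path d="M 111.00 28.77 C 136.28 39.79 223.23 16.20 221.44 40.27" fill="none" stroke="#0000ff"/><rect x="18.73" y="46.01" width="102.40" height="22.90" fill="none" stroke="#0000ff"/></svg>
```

G21
G90
G0 X230.37 Y68.07
M3 S884
G1 X209.99 Y75.89 F1212
G1 X217.81 Y96.27
G1 X238.19 Y88.45
G1 X230.37 Y68.07
M5
G0 X16.56 Y98.26
M3 S427
G1 X93.78 Y98.26 F1813
G1 X93.78 Y72.54
G1 X16.56 Y72.54
G1 X16.56 Y98.26
M5
G0 X20.01 Y64.02
M3 S884
G1 X113.84 Y64.02 F1212
G1 X113.84 Y43.20
G1 X20.01 Y43.20
G1 X20.01 Y64.02
M5
G0 X111.00 Y76.63
M3 S427
G1 X139.17 Y73.57 F1813
G1 X176.37 Y75.77
G1 X208.49 Y75.53
G1 X221.44 Y65.13
M5
G0 X18.73 Y59.39
M3 S427
G1 X121.13 Y59.39 F1813
G1 X121.13 Y36.49
G1 X18.73 Y36.49
G1 X18.73 Y59.39
M5

viewBox `0 0 262.36 105.40` with mm width/height → 1 unit = 1 mm. Flip: y_m = 105.40 − y_svg.

**Shape 1** — `<path>` regular polygon, stroke `#008000` → cut (S884, F1212). Machine vertices: (230.37,68.07) → (209.99,75.89) → (217.81,96.27) → (238.19,88.45) → (230.37,68.07). Closed: final G1 returns to the first vertex.

**Shape 2** — `<polygon>` rectangle, stroke `#0000ff` → score (S427, F1813). Machine vertices: (16.56,98.26) → (93.78,98.26) → (93.78,72.54) → (16.56,72.54) → (16.56,98.26). Closed: final G1 returns to the first vertex.

**Shape 3** — `<rect>` rectangle, stroke `#008000` → cut (S884, F1212). Machine vertices: (20.01,64.02) → (113.84,64.02) → (113.84,43.20) → (20.01,43.20) → (20.01,64.02). Closed: final G1 returns to the first vertex.

**Shape 4** — `<path>` cubic bezier, stroke `#0000ff` → score (S427, F1813). Control points (SVG): P0=(111.00,28.77), P1=(136.28,39.79), P2=(223.23,16.20), P3=(221.44,40.27); sampled at t=k/4. Machine vertices: (111.00,76.63) → (139.17,73.57) → (176.37,75.77) → (208.49,75.53) → (221.44,65.13). Open path.

**Shape 5** — `<rect>` rectangle, stroke `#0000ff` → score (S427, F1813). Machine vertices: (18.73,59.39) → (121.13,59.39) → (121.13,36.49) → (18.73,36.49) → (18.73,59.39). Closed: final G1 returns to the first vertex.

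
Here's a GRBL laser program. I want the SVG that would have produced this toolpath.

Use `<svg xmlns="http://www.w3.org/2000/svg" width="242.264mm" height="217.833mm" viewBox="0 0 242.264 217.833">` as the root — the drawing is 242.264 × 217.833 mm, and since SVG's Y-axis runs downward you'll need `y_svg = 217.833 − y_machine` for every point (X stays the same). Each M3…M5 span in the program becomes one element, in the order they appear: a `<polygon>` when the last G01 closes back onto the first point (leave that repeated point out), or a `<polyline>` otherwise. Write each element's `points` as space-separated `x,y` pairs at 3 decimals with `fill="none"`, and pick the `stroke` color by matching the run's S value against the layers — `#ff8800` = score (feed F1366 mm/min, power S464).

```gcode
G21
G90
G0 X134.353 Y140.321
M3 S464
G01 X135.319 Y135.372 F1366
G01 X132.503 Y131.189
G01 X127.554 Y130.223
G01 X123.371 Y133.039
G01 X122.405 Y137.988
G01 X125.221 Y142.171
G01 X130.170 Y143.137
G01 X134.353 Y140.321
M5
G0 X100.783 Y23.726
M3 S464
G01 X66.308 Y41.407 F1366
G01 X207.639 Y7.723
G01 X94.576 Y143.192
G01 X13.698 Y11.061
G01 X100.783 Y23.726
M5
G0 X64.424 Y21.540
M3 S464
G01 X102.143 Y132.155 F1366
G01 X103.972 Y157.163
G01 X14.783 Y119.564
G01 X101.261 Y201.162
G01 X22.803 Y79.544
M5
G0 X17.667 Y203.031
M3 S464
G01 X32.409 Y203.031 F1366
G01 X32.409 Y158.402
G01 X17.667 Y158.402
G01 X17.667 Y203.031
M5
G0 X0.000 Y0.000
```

<svg xmlns="http://www.w3.org/2000/svg" width="242.264mm" height="217.833mm" viewBox="0 0 242.264 217.833">
  <polygon points="134.353,77.512 135.319,82.461 132.503,86.644 127.554,87.610 123.371,84.794 122.405,79.845 125.221,75.662 130.170,74.696" fill="none" stroke="#ff8800"/>
  <polygon points="100.783,194.107 66.308,176.426 207.639,210.110 94.576,74.641 13.698,206.772" fill="none" stroke="#ff8800"/>
  <polyline points="64.424,196.293 102.143,85.678 103.972,60.670 14.783,98.269 101.261,16.671 22.803,138.289" fill="none" stroke="#ff8800"/>
  <polygon points="17.667,14.802 32.409,14.802 32.409,59.431 17.667,59.431" fill="none" stroke="#ff8800"/>
</svg>

Machine Y-up, SVG Y-down with viewBox height 217.833, so y_svg = 217.833 − y_machine; X carries over. Every run uses S464, so all elements get stroke `#ff8800` (score).

Run 1: The run returns to its start, so emit a `<polygon>` with points (Y-flipped): 134.353,77.512 135.319,82.461 132.503,86.644 127.554,87.610 123.371,84.794 122.405,79.845 125.221,75.662 130.170,74.696.

Run 2: The run returns to its start, so emit a `<polygon>` with points (Y-flipped): 100.783,194.107 66.308,176.426 207.639,210.110 94.576,74.641 13.698,206.772.

Run 3: The run is open, so emit a `<polyline>` with points (Y-flipped): 64.424,196.293 102.143,85.678 103.972,60.670 14.783,98.269 101.261,16.671 22.803,138.289.

Run 4: The run returns to its start, so emit a `<polygon>` with points (Y-flipped): 17.667,14.802 32.409,14.802 32.409,59.431 17.667,59.431.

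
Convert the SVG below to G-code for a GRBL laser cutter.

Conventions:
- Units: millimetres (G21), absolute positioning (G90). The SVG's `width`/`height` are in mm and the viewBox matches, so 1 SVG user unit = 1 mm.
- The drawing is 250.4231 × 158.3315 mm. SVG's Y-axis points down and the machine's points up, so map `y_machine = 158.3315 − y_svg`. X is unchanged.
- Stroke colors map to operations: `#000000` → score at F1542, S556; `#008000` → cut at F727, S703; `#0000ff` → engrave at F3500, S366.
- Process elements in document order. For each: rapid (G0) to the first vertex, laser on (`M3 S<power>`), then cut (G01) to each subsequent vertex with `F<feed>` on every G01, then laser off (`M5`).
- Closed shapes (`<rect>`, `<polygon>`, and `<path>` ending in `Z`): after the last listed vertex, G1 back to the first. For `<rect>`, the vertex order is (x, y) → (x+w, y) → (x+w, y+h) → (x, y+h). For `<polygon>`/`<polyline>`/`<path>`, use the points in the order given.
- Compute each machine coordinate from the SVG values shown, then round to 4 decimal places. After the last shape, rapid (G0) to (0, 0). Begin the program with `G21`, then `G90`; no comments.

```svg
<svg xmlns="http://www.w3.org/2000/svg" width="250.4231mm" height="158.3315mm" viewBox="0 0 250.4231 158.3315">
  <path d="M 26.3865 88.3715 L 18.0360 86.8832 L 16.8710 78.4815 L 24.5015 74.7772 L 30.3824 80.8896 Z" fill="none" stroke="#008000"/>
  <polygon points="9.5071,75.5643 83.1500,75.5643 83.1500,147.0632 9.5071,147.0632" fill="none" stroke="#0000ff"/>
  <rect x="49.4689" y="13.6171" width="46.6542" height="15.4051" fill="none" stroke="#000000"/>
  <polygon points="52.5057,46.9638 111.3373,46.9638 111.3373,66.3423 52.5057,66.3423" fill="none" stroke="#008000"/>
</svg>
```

1 u = 1 mm; y_m = 158.3315 − y.

[1] `<path>` regular polygon, #008000→cut S703 F727: (26.3865,69.9600) → (18.0360,71.4483) → (16.8710,79.8500) → (24.5015,83.5543) → (30.3824,77.4419) → (26.3865,69.9600) (closed)

[2] `<polygon>` rectangle, #0000ff→engrave S366 F3500: (9.5071,82.7672) → (83.1500,82.7672) → (83.1500,11.2683) → (9.5071,11.2683) → (9.5071,82.7672) (closed)

[3] `<rect>` rectangle, #000000→score S556 F1542: (49.4689,144.7144) → (96.1231,144.7144) → (96.1231,129.3093) → (49.4689,129.3093) → (49.4689,144.7144) (closed)

[4] `<polygon>` rectangle, #008000→cut S703 F727: (52.5057,111.3677) → (111.3373,111.3677) → (111.3373,91.9892) → (52.5057,91.9892) → (52.5057,111.3677) (closed)

G21
G90
G0 X26.3865 Y69.9600
M3 S703
G01 X18.0360 Y71.4483 F727
G01 X16.8710 Y79.8500 F727
G01 X24.5015 Y83.5543 F727
G01 X30.3824 Y77.4419 F727
G01 X26.3865 Y69.9600 F727
M5
G0 X9.5071 Y82.7672
M3 S366
G01 X83.1500 Y82.7672 F3500
G01 X83.1500 Y11.2683 F3500
G01 X9.5071 Y11.2683 F3500
G01 X9.5071 Y82.7672 F3500
M5
G0 X49.4689 Y144.7144
M3 S556
G01 X96.1231 Y144.7144 F1542
G01 X96.1231 Y129.3093 F1542
G01 X49.4689 Y129.3093 F1542
G01 X49.4689 Y144.7144 F1542
M5
G0 X52.5057 Y111.3677
M3 S703
G01 X111.3373 Y111.3677 F727
G01 X111.3373 Y91.9892 F727
G01 X52.5057 Y91.9892 F727
G01 X52.5057 Y111.3677 F727
M5
G0 X0.0000 Y0.0000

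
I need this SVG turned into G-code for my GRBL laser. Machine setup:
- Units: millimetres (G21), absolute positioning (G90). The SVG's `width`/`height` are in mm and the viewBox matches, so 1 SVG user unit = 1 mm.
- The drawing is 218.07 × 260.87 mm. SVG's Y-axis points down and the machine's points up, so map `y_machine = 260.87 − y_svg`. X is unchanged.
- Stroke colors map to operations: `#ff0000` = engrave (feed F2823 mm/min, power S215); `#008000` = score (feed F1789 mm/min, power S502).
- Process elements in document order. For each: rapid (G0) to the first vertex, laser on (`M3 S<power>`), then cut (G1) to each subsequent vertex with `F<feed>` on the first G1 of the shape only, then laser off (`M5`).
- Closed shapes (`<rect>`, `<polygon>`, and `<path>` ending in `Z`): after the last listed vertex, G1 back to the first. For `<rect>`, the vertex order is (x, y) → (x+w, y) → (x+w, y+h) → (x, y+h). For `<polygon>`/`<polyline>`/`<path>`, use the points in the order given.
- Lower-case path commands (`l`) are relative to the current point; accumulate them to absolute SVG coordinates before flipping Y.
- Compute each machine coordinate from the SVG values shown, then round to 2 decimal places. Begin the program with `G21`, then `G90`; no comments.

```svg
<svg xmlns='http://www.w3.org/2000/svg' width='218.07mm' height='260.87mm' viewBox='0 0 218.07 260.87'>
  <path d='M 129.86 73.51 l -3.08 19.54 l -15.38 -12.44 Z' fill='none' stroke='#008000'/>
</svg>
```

G21
G90
G0 X129.86 Y187.36
M3 S502
G1 X126.78 Y167.82 F1789
G1 X111.40 Y180.26
G1 X129.86 Y187.36
M5

1 u = 1 mm; y_m = 260.87 − y.

[1] `<path>` regular polygon, #008000→score S502 F1789: (129.86,187.36) → (126.78,167.82) → (111.40,180.26) → (129.86,187.36) (closed)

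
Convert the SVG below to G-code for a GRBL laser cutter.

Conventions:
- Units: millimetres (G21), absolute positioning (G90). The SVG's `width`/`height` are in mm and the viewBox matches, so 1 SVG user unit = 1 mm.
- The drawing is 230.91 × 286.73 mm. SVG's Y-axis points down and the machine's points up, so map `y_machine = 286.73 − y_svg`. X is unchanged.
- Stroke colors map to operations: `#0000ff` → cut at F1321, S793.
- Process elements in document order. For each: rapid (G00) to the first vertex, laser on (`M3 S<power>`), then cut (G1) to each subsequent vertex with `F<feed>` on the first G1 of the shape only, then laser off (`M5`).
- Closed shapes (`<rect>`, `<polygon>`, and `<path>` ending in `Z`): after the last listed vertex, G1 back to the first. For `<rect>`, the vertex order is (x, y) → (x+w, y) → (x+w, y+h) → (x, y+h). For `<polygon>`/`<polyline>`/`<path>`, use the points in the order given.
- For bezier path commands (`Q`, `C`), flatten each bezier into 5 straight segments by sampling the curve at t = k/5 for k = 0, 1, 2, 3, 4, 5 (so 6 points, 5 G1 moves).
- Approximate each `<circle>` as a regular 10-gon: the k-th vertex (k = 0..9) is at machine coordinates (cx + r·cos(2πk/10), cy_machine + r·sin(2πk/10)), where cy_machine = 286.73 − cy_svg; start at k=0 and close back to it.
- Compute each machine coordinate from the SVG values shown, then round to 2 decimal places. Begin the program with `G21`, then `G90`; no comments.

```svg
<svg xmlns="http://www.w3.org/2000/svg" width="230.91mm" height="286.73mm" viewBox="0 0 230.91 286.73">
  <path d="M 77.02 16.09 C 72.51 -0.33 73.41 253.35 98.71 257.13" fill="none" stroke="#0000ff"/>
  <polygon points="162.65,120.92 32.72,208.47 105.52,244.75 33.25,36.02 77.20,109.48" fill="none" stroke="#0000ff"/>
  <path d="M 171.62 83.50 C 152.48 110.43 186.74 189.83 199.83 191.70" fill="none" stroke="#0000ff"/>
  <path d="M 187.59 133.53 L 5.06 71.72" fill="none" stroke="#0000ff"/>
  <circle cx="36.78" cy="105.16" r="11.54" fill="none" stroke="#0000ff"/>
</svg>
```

viewBox `0 0 230.91 286.73` with mm width/height → 1 unit = 1 mm. Flip: y_m = 286.73 − y_svg.

**Shape 1** — `<path>` cubic bezier, stroke `#0000ff` → cut (S793, F1321). Control points (SVG): P0=(77.02,16.09), P1=(72.51,-0.33), P2=(73.41,253.35), P3=(98.71,257.13); sampled at t=k/5. Machine vertices: (77.02,270.64) → (75.12,252.24) → (75.42,193.98) → (78.85,120.81) → (86.31,57.70) → (98.71,29.60). Open path.

**Shape 2** — `<polygon>` closed polygon, stroke `#0000ff` → cut (S793, F1321). Machine vertices: (162.65,165.81) → (32.72,78.26) → (105.52,41.98) → (33.25,250.71) → (77.20,177.25) → (162.65,165.81). Closed: final G1 returns to the first vertex.

**Shape 3** — `<path>` cubic bezier, stroke `#0000ff` → cut (S793, F1321). Control points (SVG): P0=(171.62,83.50), P1=(152.48,110.43), P2=(186.74,189.83), P3=(199.83,191.70); sampled at t=k/5. Machine vertices: (171.62,203.23) → (165.95,181.82) → (169.51,154.05) → (178.73,126.17) → (190.03,104.42) → (199.83,95.03). Open path.

**Shape 4** — `<path>` line segment, stroke `#0000ff` → cut (S793, F1321). Machine vertices: (187.59,153.20) → (5.06,215.01). Open path.

**Shape 5** — `<circle>` circle, stroke `#0000ff` → cut (S793, F1321). Machine vertices: (48.32,181.57) → (46.12,188.35) → (40.35,192.55) → (33.21,192.55) → (27.44,188.35) → (25.24,181.57) → (27.44,174.79) → (33.21,170.59) → (40.35,170.59) → (46.12,174.79) → (48.32,181.57). Closed: final G1 returns to the first vertex.

G21
G90
G00 X77.02 Y270.64
M3 S793
G1 X75.12 Y252.24 F1321
G1 X75.42 Y193.98
G1 X78.85 Y120.81
G1 X86.31 Y57.70
G1 X98.71 Y29.60
M5
G00 X162.65 Y165.81
M3 S793
G1 X32.72 Y78.26 F1321
G1 X105.52 Y41.98
G1 X33.25 Y250.71
G1 X77.20 Y177.25
G1 X162.65 Y165.81
M5
G00 X171.62 Y203.23
M3 S793
G1 X165.95 Y181.82 F1321
G1 X169.51 Y154.05
G1 X178.73 Y126.17
G1 X190.03 Y104.42
G1 X199.83 Y95.03
M5
G00 X187.59 Y153.20
M3 S793
G1 X5.06 Y215.01 F1321
M5
G00 X48.32 Y181.57
M3 S793
G1 X46.12 Y188.35 F1321
G1 X40.35 Y192.55
G1 X33.21 Y192.55
G1 X27.44 Y188.35
G1 X25.24 Y181.57
G1 X27.44 Y174.79
G1 X33.21 Y170.59
G1 X40.35 Y170.59
G1 X46.12 Y174.79
G1 X48.32 Y181.57
M5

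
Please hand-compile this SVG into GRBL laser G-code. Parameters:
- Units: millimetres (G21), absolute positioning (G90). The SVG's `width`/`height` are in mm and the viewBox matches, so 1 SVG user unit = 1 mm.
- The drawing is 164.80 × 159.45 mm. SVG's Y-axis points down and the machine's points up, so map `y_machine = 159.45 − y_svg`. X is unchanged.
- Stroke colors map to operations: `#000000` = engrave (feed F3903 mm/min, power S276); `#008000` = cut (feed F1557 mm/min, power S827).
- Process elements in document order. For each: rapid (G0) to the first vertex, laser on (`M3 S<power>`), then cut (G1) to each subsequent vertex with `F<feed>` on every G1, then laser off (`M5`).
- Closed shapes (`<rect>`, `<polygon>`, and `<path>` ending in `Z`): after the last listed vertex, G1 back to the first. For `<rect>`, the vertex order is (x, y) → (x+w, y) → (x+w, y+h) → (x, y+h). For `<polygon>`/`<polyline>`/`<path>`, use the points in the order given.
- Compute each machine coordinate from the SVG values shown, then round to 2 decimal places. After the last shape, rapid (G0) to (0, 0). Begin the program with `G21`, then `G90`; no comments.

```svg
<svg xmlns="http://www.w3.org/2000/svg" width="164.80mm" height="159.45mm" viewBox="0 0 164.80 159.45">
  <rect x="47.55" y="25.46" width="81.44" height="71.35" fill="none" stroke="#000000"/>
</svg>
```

viewBox `0 0 164.80 159.45` with mm width/height → 1 unit = 1 mm. Flip: y_m = 159.45 − y_svg.

**Shape 1** — `<rect>` rectangle, stroke `#000000` → engrave (S276, F3903). Machine vertices: (47.55,133.99) → (128.99,133.99) → (128.99,62.64) → (47.55,62.64) → (47.55,133.99). Closed: final G1 returns to the first vertex.

G21
G90
G0 X47.55 Y133.99
M3 S276
G1 X128.99 Y133.99 F3903
G1 X128.99 Y62.64 F3903
G1 X47.55 Y62.64 F3903
G1 X47.55 Y133.99 F3903
M5
G0 X0.00 Y0.00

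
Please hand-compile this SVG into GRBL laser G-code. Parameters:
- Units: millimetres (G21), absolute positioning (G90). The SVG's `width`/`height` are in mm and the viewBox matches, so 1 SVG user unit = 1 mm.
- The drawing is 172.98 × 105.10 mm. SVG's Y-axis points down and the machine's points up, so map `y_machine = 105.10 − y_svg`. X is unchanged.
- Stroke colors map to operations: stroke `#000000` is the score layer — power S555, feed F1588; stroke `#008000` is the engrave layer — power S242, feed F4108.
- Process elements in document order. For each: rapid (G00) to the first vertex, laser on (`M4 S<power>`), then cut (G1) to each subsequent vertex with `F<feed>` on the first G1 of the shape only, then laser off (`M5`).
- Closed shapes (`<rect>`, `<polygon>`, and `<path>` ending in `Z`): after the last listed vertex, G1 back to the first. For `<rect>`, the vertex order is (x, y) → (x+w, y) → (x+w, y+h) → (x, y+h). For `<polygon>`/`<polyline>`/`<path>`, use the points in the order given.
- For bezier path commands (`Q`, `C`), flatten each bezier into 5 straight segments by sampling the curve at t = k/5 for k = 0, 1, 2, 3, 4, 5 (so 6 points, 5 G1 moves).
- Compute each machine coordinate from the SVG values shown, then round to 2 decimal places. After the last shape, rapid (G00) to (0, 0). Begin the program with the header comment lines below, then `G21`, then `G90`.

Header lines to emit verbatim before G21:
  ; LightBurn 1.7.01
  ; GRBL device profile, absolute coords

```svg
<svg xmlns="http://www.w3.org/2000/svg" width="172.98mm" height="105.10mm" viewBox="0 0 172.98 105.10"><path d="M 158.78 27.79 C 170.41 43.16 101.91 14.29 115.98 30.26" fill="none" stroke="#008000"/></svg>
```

1 u = 1 mm; y_m = 105.10 − y.

[1] `<path>` cubic bezier, #008000→engrave S242 F4108: (158.78,77.31) → (157.44,72.68) → (144.69,74.40) → (128.32,78.18) → (116.14,79.75) → (115.98,74.84)

; LightBurn 1.7.01
; GRBL device profile, absolute coords
G21
G90
G00 X158.78 Y77.31
M4 S242
G1 X157.44 Y72.68 F4108
G1 X144.69 Y74.40
G1 X128.32 Y78.18
G1 X116.14 Y79.75
G1 X115.98 Y74.84
M5
G00 X0.00 Y0.00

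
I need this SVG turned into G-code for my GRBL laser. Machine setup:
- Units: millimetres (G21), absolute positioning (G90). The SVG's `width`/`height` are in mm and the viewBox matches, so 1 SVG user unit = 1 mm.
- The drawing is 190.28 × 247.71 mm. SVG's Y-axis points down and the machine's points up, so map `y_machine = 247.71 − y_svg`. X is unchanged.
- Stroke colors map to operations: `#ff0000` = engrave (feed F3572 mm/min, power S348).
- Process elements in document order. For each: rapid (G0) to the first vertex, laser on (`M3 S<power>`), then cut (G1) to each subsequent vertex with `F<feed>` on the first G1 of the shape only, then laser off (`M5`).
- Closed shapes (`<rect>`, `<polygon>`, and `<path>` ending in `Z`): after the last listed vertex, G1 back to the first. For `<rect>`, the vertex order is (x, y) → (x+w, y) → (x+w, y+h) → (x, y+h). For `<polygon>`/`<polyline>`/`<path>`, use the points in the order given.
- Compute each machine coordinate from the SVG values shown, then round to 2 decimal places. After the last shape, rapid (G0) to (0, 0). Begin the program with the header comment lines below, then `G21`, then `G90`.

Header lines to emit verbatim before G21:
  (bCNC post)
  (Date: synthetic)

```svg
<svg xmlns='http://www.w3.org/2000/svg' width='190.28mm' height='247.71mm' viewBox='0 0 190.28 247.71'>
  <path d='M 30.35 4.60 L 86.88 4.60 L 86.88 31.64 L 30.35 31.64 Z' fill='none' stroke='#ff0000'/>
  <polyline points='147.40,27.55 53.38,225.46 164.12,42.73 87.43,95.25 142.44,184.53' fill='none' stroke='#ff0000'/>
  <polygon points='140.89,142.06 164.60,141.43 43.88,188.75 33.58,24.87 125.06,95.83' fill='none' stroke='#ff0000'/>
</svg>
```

(bCNC post)
(Date: synthetic)
G21
G90
G0 X30.35 Y243.11
M3 S348
G1 X86.88 Y243.11 F3572
G1 X86.88 Y216.07
G1 X30.35 Y216.07
G1 X30.35 Y243.11
M5
G0 X147.40 Y220.16
M3 S348
G1 X53.38 Y22.25 F3572
G1 X164.12 Y204.98
G1 X87.43 Y152.46
G1 X142.44 Y63.18
M5
G0 X140.89 Y105.65
M3 S348
G1 X164.60 Y106.28 F3572
G1 X43.88 Y58.96
G1 X33.58 Y222.84
G1 X125.06 Y151.88
G1 X140.89 Y105.65
M5
G0 X0.00 Y0.00

1 u = 1 mm; y_m = 247.71 − y.

[1] `<path>` rectangle, #ff0000→engrave S348 F3572: (30.35,243.11) → (86.88,243.11) → (86.88,216.07) → (30.35,216.07) → (30.35,243.11) (closed)

[2] `<polyline>` open polyline, #ff0000→engrave S348 F3572: (147.40,220.16) → (53.38,22.25) → (164.12,204.98) → (87.43,152.46) → (142.44,63.18)

[3] `<polygon>` closed polygon, #ff0000→engrave S348 F3572: (140.89,105.65) → (164.60,106.28) → (43.88,58.96) → (33.58,222.84) → (125.06,151.88) → (140.89,105.65) (closed)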